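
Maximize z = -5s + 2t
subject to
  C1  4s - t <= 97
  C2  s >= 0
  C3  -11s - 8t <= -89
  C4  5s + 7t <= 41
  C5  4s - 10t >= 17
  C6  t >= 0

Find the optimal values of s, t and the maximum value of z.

Corner points and z = -5s + 2t:
  (295/37, 6/37) → z = -1463/37
  (89/11, 0) → z = -445/11
  (41/5, 0) → z = -41

s = 295/37, t = 6/37, maximum z = -1463/37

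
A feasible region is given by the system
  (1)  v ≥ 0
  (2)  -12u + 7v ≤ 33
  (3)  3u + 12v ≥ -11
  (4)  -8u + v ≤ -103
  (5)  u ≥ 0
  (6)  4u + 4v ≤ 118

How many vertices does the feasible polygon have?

Intersecting each pair of boundary lines and keeping only the points that satisfy every inequality leaves:
  (103/8, 0)
  (59/2, 0)
  (265/18, 133/9)

3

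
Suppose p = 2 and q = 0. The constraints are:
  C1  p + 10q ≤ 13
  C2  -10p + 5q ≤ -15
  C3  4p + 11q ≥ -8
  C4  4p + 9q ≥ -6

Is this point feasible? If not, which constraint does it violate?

feasible

C1: 2 ≤ 13 ✓
C2: -20 ≤ -15 ✓
C3: 8 ≥ -8 ✓
C4: 8 ≥ -6 ✓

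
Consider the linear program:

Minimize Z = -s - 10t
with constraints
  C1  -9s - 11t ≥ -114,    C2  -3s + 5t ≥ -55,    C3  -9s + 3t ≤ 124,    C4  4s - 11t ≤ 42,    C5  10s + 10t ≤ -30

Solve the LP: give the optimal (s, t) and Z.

s = -133/12, t = 97/12, minimum Z = -279/4

Extreme points and Z = -s - 10t:
  (-1490/87, -874/87) → Z = 3410/29
  (-133/12, 97/12) → Z = -279/4
  (3/5, -18/5) → Z = 177/5

At the optimal vertex, -9s + 3t = 124 and 10s + 10t = -30.
Solving simultaneously gives s = -133/12, t = 97/12.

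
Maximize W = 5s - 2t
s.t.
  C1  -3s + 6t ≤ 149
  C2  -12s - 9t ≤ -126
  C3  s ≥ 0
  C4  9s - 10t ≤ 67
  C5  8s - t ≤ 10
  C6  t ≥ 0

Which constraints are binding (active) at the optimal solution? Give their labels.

C2 and C5

Extreme points and W = 5s - 2t:
  (0, 149/6) → W = -149/3
  (209/45, 1222/45) → W = -1399/45
  (0, 14) → W = -28
  (18/7, 74/7) → W = -58/7

The maximum is at (18/7, 74/7). Substituting into each constraint, equality holds for C2 and C5; the remaining constraints have slack.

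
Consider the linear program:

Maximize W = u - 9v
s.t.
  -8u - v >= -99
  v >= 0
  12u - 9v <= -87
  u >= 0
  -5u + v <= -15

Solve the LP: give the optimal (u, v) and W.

u = 74/11, v = 205/11, maximum W = -161

Vertices and W = u - 9v:
  (67/7, 157/7) → W = -1346/7
  (114/13, 375/13) → W = -3261/13
  (74/11, 205/11) → W = -161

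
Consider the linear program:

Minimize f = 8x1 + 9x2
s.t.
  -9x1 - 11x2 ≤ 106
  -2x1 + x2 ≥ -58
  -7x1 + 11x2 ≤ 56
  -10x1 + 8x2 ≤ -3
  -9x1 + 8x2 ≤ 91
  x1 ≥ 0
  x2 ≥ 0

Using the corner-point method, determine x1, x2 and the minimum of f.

x1 = 3/10, x2 = 0, minimum f = 12/5

Feasible corners and f = 8x1 + 9x2:
  (694/15, 518/15) → f = 10214/15
  (29, 0) → f = 232
  (481/54, 581/54) → f = 9077/54
  (3/10, 0) → f = 12/5

At the optimal vertex, -10x1 + 8x2 = -3 and x2 = 0.
Solving simultaneously gives x1 = 3/10, x2 = 0.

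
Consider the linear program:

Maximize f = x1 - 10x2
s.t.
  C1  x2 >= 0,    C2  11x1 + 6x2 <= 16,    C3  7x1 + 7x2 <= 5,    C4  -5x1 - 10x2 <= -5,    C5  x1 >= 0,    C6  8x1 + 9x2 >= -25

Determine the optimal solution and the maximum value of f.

Corner points and f = x1 - 10x2:
  (3/7, 2/7) → f = -17/7
  (0, 5/7) → f = -50/7
  (0, 1/2) → f = -5

x1 = 3/7, x2 = 2/7, maximum f = -17/7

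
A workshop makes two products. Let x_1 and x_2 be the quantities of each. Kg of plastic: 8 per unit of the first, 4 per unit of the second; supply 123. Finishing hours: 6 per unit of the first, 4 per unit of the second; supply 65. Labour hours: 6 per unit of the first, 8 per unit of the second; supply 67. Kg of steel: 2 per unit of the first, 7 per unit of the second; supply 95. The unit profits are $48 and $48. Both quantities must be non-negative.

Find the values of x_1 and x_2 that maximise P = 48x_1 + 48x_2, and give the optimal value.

x_1 = 21/2, x_2 = 1/2, maximum P = 528

Extreme points and P = 48x_1 + 48x_2:
  (0, 0) → P = 0
  (0, 67/8) → P = 402
  (65/6, 0) → P = 520
  (21/2, 1/2) → P = 528

The binding constraints are 6x_1 + 4x_2 = 65 and 6x_1 + 8x_2 = 67.
Solving simultaneously gives x_1 = 21/2, x_2 = 1/2.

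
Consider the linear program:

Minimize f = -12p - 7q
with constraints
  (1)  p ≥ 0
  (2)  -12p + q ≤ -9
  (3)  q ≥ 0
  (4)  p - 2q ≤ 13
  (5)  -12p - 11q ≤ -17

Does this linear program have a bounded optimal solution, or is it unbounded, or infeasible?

unbounded

From the feasible point (29/36, 2/3), moving in the direction (1, 12) keeps every constraint satisfied while f decreases without bound.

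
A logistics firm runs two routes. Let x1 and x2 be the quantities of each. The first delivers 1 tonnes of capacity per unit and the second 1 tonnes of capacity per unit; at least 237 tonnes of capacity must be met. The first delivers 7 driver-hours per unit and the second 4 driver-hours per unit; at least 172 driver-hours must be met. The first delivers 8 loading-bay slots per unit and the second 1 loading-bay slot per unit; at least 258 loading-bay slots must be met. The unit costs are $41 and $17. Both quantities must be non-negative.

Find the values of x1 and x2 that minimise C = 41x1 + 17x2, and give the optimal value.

x1 = 3, x2 = 234, minimum C = 4101

Feasible corners and C = 41x1 + 17x2:
  (0, 258) → C = 4386
  (237, 0) → C = 9717
  (3, 234) → C = 4101
The feasible region is unbounded (it extends along (0, 1), (1, 0)), but C strictly increases along every unbounded feasible direction, so there is no improving ray and the minimum is attained at a vertex.

The binding constraints are x1 + x2 = 237 and 8x1 + x2 = 258.
Solving simultaneously gives x1 = 3, x2 = 234.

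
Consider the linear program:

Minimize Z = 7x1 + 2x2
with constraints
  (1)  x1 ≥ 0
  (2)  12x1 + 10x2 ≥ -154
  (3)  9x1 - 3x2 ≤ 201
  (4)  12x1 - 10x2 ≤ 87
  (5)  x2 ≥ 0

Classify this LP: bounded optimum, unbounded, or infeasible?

Extreme points and Z = 7x1 + 2x2:
  (0, 0) → Z = 0
  (583/18, 181/6) → Z = 5167/18
  (29/4, 0) → Z = 203/4
The feasible region has finitely many vertices and no improving ray; the minimum is 0 at (0, 0).

bounded optimum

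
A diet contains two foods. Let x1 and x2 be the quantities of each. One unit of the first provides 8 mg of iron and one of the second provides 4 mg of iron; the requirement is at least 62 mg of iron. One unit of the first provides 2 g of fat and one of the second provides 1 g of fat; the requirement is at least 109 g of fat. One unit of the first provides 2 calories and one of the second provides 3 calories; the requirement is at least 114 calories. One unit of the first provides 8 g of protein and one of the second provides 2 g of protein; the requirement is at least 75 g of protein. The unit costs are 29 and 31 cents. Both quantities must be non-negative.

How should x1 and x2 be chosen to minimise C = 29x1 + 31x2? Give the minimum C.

x1 = 213/4, x2 = 5/2, minimum C = 6487/4

Feasible corners and C = 29x1 + 31x2:
  (0, 109) → C = 3379
  (57, 0) → C = 1653
  (213/4, 5/2) → C = 6487/4
The feasible region is unbounded (it extends along (0, 1), (1, 0)), but C strictly increases along every unbounded feasible direction, so there is no improving ray and the minimum is attained at a vertex.

The binding constraints are 2x1 + x2 = 109 and 2x1 + 3x2 = 114.
Solving simultaneously gives x1 = 213/4, x2 = 5/2.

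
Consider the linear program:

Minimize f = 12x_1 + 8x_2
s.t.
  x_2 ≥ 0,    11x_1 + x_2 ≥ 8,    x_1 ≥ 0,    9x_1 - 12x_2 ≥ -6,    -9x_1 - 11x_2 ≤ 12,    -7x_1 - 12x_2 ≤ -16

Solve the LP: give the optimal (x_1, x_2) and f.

x_1 = 16/25, x_2 = 24/25, minimum f = 384/25

Corner points and f = 12x_1 + 8x_2:
  (16/7, 0) → f = 192/7
  (30/47, 46/47) → f = 728/47
  (16/25, 24/25) → f = 384/25
The feasible region is unbounded (it extends along (4, 3), (1, 0)), but f strictly increases along every unbounded feasible direction, so there is no improving ray and the minimum is attained at a vertex.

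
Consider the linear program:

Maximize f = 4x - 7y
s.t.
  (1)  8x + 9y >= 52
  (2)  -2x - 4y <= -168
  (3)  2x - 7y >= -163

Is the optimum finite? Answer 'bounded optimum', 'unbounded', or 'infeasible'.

unbounded

From the feasible point (262/11, 331/11), moving in the direction (4, -2) keeps every constraint satisfied while f increases without bound.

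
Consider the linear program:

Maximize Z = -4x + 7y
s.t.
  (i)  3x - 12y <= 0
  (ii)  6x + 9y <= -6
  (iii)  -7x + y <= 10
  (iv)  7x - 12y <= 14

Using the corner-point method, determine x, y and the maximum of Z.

x = -32/23, y = 6/23, maximum Z = 170/23

At the optimal vertex, 6x + 9y = -6 and -7x + y = 10.
Solving simultaneously gives x = -32/23, y = 6/23.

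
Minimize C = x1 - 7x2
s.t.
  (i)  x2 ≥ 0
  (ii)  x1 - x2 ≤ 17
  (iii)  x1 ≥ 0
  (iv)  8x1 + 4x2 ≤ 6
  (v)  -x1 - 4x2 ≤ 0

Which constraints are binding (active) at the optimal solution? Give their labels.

(iii) and (iv)

Feasible corners and C = x1 - 7x2:
  (0, 0) → C = 0
  (3/4, 0) → C = 3/4
  (0, 3/2) → C = -21/2

The minimum is at (0, 3/2). Substituting into each constraint, equality holds for (iii) and (iv); the remaining constraints have slack.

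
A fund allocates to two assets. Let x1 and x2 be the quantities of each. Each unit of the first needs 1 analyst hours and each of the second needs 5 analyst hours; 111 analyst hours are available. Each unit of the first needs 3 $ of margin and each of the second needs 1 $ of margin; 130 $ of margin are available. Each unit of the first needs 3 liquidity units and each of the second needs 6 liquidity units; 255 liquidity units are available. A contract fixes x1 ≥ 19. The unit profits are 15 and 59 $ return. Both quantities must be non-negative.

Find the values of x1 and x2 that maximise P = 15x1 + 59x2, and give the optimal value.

x1 = 77/2, x2 = 29/2, maximum P = 1433

Corner points and P = 15x1 + 59x2:
  (130/3, 0) → P = 650
  (19, 0) → P = 285
  (77/2, 29/2) → P = 1433
  (19, 92/5) → P = 6853/5

The binding constraints are x1 + 5x2 = 111 and 3x1 + x2 = 130.
Solving simultaneously gives x1 = 77/2, x2 = 29/2.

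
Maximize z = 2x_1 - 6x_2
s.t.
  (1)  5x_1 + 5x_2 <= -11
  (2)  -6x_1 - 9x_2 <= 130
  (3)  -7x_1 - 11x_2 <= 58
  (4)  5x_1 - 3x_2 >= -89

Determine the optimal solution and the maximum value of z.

x_1 = 169/20, x_2 = -213/20, maximum z = 404/5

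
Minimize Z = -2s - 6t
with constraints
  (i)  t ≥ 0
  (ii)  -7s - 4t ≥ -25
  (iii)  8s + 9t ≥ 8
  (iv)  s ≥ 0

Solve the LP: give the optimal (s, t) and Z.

Vertices and Z = -2s - 6t:
  (25/7, 0) → Z = -50/7
  (1, 0) → Z = -2
  (0, 25/4) → Z = -75/2
  (0, 8/9) → Z = -16/3

The binding constraints are -7s - 4t = -25 and s = 0.
Solving simultaneously gives s = 0, t = 25/4.

s = 0, t = 25/4, minimum Z = -75/2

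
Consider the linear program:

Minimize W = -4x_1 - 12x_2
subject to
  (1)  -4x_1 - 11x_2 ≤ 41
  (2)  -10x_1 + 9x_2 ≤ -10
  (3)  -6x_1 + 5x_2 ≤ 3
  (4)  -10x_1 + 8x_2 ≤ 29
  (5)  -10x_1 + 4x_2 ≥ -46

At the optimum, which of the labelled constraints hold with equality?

(2) and (5)

Corner points and W = -4x_1 - 12x_2:
  (-259/146, -225/73) → W = 3218/73
  (19/7, -33/7) → W = 320/7
  (187/25, 36/5) → W = -2908/25

The minimum is at (187/25, 36/5). Substituting into each constraint, equality holds for (2) and (5); the remaining constraints have slack.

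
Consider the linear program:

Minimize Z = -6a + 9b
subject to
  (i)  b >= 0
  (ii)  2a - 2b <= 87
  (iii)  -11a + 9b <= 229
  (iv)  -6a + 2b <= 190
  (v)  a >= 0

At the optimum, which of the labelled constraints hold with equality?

(i) and (ii)

Feasible corners and Z = -6a + 9b:
  (87/2, 0) → Z = -261
  (0, 0) → Z = 0
  (0, 229/9) → Z = 229
The feasible region is unbounded (it extends along (1, 1), (9, 11)), but Z strictly increases along every unbounded feasible direction, so there is no improving ray and the minimum is attained at a vertex.

The minimum is at (87/2, 0). Substituting into each constraint, equality holds for (i) and (ii); the remaining constraints have slack.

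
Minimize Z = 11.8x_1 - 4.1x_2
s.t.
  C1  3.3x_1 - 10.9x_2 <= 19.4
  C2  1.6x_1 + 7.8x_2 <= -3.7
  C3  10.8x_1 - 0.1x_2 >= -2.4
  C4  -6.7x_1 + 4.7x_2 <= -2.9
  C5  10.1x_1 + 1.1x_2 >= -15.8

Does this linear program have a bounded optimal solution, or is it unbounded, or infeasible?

Corner points and Z = 11.8x_1 - 4.1x_2:
  (11099/4318, -4325/4318) → Z = 87471/2540
  (-2810/11739, -7248/3913) → Z = 279962/58695
  (523/5978, -2943/5978) → Z = 182377/59780
  (-1157/5009, -4740/5009) → Z = 28907/25045
The feasible region has finitely many vertices and no improving ray; the minimum is 28907/25045 at (-1157/5009, -4740/5009).

bounded optimum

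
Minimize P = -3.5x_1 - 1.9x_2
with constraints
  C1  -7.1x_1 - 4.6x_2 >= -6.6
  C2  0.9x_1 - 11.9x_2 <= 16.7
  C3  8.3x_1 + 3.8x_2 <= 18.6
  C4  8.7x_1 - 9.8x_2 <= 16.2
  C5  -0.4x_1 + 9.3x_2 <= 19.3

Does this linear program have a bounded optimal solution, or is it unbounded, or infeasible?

bounded optimum

Vertices and P = -3.5x_1 - 1.9x_2:
  (174/137, -72/137) → P = -2361/685
  (-2740/6787, 13967/6787) → P = -169473/67870
  (416/1353, -4357/3157) → P = 146429/94710
The feasible region has finitely many vertices and no improving ray; the minimum is -2361/685 at (174/137, -72/137).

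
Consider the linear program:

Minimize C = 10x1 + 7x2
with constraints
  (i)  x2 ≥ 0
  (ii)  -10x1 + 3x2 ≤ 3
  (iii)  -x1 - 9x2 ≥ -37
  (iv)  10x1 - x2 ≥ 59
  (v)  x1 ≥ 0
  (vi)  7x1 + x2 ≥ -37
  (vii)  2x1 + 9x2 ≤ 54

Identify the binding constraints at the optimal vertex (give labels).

(i) and (iv)

Feasible corners and C = 10x1 + 7x2:
  (59/10, 0) → C = 59
  (27, 0) → C = 270
  (568/91, 311/91) → C = 7857/91
  (17, 20/9) → C = 1670/9

The minimum is at (59/10, 0). Substituting into each constraint, equality holds for (i) and (iv); the remaining constraints have slack.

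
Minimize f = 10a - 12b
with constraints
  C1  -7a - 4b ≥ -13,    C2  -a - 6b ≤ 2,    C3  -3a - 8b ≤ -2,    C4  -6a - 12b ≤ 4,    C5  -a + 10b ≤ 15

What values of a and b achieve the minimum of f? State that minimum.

Corner points and f = 10a - 12b:
  (24/11, -25/44) → f = 315/11
  (35/37, 59/37) → f = -358/37
  (-50/19, 47/38) → f = -782/19

The binding constraints are -3a - 8b = -2 and -a + 10b = 15.
Solving simultaneously gives a = -50/19, b = 47/38.

a = -50/19, b = 47/38, minimum f = -782/19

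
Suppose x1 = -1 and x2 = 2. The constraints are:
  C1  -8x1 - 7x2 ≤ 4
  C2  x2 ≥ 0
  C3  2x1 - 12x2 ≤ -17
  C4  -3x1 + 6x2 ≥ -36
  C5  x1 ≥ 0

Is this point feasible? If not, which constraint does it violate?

not feasible — violates C5

Constraint C5: x1 = -1, which is not ≥ 0. All other constraints are satisfied.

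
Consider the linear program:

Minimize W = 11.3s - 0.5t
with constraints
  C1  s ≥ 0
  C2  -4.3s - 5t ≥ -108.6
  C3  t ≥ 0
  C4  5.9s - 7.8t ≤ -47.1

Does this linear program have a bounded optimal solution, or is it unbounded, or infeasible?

bounded optimum

Corner points and W = 11.3s - 0.5t:
  (0, 21.72) → W = -10.86
  (0, 157/26) → W = -157/52
  (30579/3152, 84327/6304) → W = 6489219/63040
The feasible region has finitely many vertices and no improving ray; the minimum is -10.86 at (0, 21.72).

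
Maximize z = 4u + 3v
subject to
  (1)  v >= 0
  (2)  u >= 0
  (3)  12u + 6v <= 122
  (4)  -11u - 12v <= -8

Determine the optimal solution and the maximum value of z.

Corner points and z = 4u + 3v:
  (61/6, 0) → z = 122/3
  (8/11, 0) → z = 32/11
  (0, 61/3) → z = 61
  (0, 2/3) → z = 2

u = 0, v = 61/3, maximum z = 61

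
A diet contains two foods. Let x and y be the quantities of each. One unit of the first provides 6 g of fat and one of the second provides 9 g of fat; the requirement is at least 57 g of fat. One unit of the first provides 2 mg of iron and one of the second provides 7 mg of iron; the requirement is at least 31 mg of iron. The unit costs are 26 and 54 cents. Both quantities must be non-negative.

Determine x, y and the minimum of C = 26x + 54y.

x = 5, y = 3, minimum C = 292

Vertices and C = 26x + 54y:
  (0, 19/3) → C = 342
  (31/2, 0) → C = 403
  (5, 3) → C = 292
The feasible region is unbounded (it extends along (0, 1), (1, 0)), but C strictly increases along every unbounded feasible direction, so there is no improving ray and the minimum is attained at a vertex.

At the optimal vertex, 6x + 9y = 57 and 2x + 7y = 31.
Solving simultaneously gives x = 5, y = 3.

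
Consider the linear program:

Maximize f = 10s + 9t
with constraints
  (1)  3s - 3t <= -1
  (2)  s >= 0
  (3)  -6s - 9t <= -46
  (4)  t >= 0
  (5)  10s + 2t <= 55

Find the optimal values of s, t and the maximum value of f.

s = 0, t = 55/2, maximum f = 495/2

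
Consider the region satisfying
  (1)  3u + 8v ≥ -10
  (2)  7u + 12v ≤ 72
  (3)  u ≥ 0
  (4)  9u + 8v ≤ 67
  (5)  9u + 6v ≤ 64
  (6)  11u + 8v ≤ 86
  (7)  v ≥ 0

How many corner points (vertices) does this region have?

Of the 21 pairwise boundary intersections, those satisfying every inequality are:
  (0, 6)
  (57/13, 179/52)
  (0, 0)
  (55/9, 3/2)
  (64/9, 0)

5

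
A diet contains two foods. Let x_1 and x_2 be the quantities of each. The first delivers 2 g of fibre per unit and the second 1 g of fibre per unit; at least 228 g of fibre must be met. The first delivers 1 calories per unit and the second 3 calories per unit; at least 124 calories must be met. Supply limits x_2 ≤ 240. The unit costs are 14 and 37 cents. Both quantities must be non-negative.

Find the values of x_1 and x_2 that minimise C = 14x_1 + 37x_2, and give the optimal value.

x_1 = 112, x_2 = 4, minimum C = 1716

Feasible corners and C = 14x_1 + 37x_2:
  (0, 228) → C = 8436
  (0, 240) → C = 8880
  (124, 0) → C = 1736
  (112, 4) → C = 1716
The feasible region is unbounded (it extends along (1, 0)), but C strictly increases along every unbounded feasible direction, so there is no improving ray and the minimum is attained at a vertex.

At the optimal vertex, 2x_1 + x_2 = 228 and x_1 + 3x_2 = 124.
Solving simultaneously gives x_1 = 112, x_2 = 4.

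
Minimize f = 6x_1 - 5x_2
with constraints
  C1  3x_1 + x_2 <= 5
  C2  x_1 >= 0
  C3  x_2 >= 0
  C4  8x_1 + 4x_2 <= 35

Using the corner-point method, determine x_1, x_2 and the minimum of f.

Vertices and f = 6x_1 - 5x_2:
  (0, 5) → f = -25
  (5/3, 0) → f = 10
  (0, 0) → f = 0

x_1 = 0, x_2 = 5, minimum f = -25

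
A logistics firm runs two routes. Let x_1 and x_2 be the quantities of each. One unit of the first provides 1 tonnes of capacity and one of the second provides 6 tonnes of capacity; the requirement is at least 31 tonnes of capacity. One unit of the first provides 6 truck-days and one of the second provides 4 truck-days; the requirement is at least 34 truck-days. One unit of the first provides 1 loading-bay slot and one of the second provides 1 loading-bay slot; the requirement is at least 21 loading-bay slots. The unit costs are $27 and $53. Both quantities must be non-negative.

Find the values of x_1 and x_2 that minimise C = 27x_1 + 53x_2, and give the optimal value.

x_1 = 19, x_2 = 2, minimum C = 619

Feasible corners and C = 27x_1 + 53x_2:
  (0, 21) → C = 1113
  (31, 0) → C = 837
  (19, 2) → C = 619
The feasible region is unbounded (it extends along (0, 1), (1, 0)), but C strictly increases along every unbounded feasible direction, so there is no improving ray and the minimum is attained at a vertex.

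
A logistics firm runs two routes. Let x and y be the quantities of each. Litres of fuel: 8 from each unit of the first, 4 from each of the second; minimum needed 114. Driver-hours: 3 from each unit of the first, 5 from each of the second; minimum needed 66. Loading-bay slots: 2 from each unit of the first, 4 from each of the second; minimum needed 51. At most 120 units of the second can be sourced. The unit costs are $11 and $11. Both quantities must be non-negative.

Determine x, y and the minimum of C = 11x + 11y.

x = 21/2, y = 15/2, minimum C = 198

Extreme points and C = 11x + 11y:
  (0, 57/2) → C = 627/2
  (0, 120) → C = 1320
  (51/2, 0) → C = 561/2
  (21/2, 15/2) → C = 198
The feasible region is unbounded (it extends along (1, 0)), but C strictly increases along every unbounded feasible direction, so there is no improving ray and the minimum is attained at a vertex.

At the optimal vertex, 8x + 4y = 114 and 2x + 4y = 51.
Solving simultaneously gives x = 21/2, y = 15/2.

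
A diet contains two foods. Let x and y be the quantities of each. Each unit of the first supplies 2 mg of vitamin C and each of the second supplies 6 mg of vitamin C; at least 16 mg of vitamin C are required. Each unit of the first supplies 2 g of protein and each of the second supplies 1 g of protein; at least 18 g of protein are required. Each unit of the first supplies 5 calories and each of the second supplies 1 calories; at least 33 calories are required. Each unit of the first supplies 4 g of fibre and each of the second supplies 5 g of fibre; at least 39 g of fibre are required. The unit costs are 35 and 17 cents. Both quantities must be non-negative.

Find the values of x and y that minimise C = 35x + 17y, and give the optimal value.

Vertices and C = 35x + 17y:
  (0, 33) → C = 561
  (39/4, 0) → C = 1365/4
  (5, 8) → C = 311
  (17/2, 1) → C = 629/2
The feasible region is unbounded (it extends along (0, 1), (1, 0)), but C strictly increases along every unbounded feasible direction, so there is no improving ray and the minimum is attained at a vertex.

At the optimal vertex, 2x + y = 18 and 5x + y = 33.
Solving simultaneously gives x = 5, y = 8.

x = 5, y = 8, minimum C = 311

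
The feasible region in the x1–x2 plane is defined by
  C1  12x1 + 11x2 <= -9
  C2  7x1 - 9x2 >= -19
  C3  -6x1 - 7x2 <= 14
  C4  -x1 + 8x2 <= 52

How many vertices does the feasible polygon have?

3

Intersecting each pair of boundary lines and keeping only the points that satisfy every inequality leaves:
  (-58/37, 33/37)
  (91/18, -19/3)
  (-259/103, 16/103)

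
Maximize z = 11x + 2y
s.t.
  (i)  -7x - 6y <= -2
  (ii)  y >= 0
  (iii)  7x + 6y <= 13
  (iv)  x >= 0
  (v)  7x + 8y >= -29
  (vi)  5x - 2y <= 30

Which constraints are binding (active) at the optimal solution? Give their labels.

Vertices and z = 11x + 2y:
  (2/7, 0) → z = 22/7
  (0, 1/3) → z = 2/3
  (13/7, 0) → z = 143/7
  (0, 13/6) → z = 13/3

The maximum is at (13/7, 0). Substituting into each constraint, equality holds for (ii) and (iii); the remaining constraints have slack.

(ii) and (iii)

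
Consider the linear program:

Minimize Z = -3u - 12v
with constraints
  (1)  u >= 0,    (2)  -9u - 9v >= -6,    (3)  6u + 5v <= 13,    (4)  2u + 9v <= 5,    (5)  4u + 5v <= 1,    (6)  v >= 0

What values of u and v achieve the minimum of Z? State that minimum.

Extreme points and Z = -3u - 12v:
  (0, 1/5) → Z = -12/5
  (0, 0) → Z = 0
  (1/4, 0) → Z = -3/4

At the optimal vertex, u = 0 and 4u + 5v = 1.
Solving simultaneously gives u = 0, v = 1/5.

u = 0, v = 1/5, minimum Z = -12/5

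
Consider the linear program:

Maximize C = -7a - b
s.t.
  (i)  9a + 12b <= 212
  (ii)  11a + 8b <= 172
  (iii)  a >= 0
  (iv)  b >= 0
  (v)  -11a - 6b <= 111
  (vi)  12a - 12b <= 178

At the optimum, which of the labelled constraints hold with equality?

(iii) and (iv)

Vertices and C = -7a - b:
  (92/15, 196/15) → C = -56
  (0, 53/3) → C = -53/3
  (872/57, 53/114) → C = -4087/38
  (0, 0) → C = 0
  (89/6, 0) → C = -623/6

The maximum is at (0, 0). Substituting into each constraint, equality holds for (iii) and (iv); the remaining constraints have slack.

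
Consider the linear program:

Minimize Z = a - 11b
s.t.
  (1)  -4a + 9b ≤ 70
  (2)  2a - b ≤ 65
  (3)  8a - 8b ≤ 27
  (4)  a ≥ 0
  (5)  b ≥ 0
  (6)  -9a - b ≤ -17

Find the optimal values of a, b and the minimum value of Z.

Vertices and Z = a - 11b:
  (803/40, 167/10) → Z = -1309/8
  (83/85, 698/85) → Z = -1519/17
  (27/8, 0) → Z = 27/8
  (17/9, 0) → Z = 17/9

a = 803/40, b = 167/10, minimum Z = -1309/8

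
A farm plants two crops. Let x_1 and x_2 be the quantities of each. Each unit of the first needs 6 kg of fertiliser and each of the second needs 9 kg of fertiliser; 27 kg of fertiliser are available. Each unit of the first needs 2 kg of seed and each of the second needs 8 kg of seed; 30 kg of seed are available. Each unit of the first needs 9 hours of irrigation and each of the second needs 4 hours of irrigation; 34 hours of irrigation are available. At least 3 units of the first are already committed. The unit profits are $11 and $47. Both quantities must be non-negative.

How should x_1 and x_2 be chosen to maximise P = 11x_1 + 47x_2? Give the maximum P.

x_1 = 3, x_2 = 1, maximum P = 80

Extreme points and P = 11x_1 + 47x_2:
  (34/9, 0) → P = 374/9
  (3, 0) → P = 33
  (66/19, 13/19) → P = 1337/19
  (3, 1) → P = 80

The optimum lies where 6x_1 + 9x_2 = 27 and x_1 = 3.
Solving simultaneously gives x_1 = 3, x_2 = 1.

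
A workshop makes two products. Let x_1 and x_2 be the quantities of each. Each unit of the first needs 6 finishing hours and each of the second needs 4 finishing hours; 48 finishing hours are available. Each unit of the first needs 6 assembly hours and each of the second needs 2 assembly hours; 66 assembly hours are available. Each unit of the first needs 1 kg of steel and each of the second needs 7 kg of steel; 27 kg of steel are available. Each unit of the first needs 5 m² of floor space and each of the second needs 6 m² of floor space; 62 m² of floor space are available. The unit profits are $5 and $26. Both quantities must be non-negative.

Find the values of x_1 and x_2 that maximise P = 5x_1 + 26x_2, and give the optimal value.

x_1 = 6, x_2 = 3, maximum P = 108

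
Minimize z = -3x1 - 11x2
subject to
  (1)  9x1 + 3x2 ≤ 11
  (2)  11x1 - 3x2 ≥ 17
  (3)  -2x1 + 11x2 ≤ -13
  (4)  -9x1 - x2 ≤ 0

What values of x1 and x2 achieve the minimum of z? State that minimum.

Corner points and z = -3x1 - 11x2:
  (32/21, -19/21) → z = 113/21
  (148/115, -109/115) → z = 151/23
  (17/38, -153/38) → z = 816/19
The feasible region is unbounded (it extends along (1, -3), (1, -9)), but z strictly increases along every unbounded feasible direction, so there is no improving ray and the minimum is attained at a vertex.

The binding constraints are 9x1 + 3x2 = 11 and -2x1 + 11x2 = -13.
Solving simultaneously gives x1 = 32/21, x2 = -19/21.

x1 = 32/21, x2 = -19/21, minimum z = 113/21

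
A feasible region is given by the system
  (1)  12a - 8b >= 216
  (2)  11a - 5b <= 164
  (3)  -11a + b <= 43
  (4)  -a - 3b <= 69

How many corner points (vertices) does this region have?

3

Intersecting each pair of boundary lines and keeping only the points that satisfy every inequality leaves:
  (58/7, -102/7)
  (24/11, -261/11)
  (147/38, -923/38)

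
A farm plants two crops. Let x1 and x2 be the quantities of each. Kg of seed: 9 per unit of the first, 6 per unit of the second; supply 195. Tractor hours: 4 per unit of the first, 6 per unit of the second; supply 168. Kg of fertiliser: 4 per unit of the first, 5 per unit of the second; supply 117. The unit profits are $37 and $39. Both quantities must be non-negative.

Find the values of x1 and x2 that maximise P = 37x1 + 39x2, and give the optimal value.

Feasible corners and P = 37x1 + 39x2:
  (0, 0) → P = 0
  (0, 117/5) → P = 4563/5
  (65/3, 0) → P = 2405/3
  (13, 13) → P = 988

At the optimal vertex, 9x1 + 6x2 = 195 and 4x1 + 5x2 = 117.
Solving simultaneously gives x1 = 13, x2 = 13.

x1 = 13, x2 = 13, maximum P = 988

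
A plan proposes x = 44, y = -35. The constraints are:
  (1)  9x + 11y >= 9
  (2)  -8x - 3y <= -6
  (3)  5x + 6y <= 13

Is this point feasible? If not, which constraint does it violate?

(1): 11 ≥ 9 ✓
(2): -247 ≤ -6 ✓
(3): 10 ≤ 13 ✓

feasible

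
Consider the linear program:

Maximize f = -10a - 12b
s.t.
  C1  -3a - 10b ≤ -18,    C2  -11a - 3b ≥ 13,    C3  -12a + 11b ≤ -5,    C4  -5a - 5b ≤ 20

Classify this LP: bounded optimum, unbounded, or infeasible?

infeasible

The boundaries -3a - 10b = -18 and -11a - 3b = 13 meet at (-184/101, 237/101), but that point violates -12a + 11b ≤ -5. Every candidate vertex is excluded by some other constraint, so the feasible region is empty.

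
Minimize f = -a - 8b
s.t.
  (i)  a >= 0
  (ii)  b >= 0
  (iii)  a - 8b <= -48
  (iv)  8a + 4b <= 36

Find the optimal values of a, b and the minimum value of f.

The optimum lies where a = 0 and 8a + 4b = 36.
Solving simultaneously gives a = 0, b = 9.

a = 0, b = 9, minimum f = -72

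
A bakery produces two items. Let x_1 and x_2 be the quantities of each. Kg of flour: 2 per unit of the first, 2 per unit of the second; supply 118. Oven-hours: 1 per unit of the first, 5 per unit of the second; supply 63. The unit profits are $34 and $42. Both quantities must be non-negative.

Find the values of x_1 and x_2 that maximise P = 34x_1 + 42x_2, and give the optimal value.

At the optimal vertex, 2x_1 + 2x_2 = 118 and x_1 + 5x_2 = 63.
Solving simultaneously gives x_1 = 58, x_2 = 1.

x_1 = 58, x_2 = 1, maximum P = 2014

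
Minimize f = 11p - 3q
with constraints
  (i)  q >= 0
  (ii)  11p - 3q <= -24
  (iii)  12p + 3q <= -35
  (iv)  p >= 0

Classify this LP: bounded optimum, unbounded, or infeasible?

The boundaries q = 0 and 12p + 3q = -35 meet at (-35/12, 0), but that point violates p ≥ 0. Every candidate vertex is excluded by some other constraint, so the feasible region is empty.

infeasible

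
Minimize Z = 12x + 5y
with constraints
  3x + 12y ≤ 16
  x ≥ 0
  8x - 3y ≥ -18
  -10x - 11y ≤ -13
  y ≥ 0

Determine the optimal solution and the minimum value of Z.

x = 0, y = 13/11, minimum Z = 65/11

Extreme points and Z = 12x + 5y:
  (0, 4/3) → Z = 20/3
  (16/3, 0) → Z = 64
  (0, 13/11) → Z = 65/11
  (13/10, 0) → Z = 78/5

At the optimal vertex, x = 0 and -10x - 11y = -13.
Solving simultaneously gives x = 0, y = 13/11.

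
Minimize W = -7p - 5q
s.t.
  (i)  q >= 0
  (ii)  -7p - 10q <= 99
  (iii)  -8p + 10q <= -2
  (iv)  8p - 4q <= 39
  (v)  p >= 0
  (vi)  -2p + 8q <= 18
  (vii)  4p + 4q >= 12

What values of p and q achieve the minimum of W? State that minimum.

Vertices and W = -7p - 5q:
  (39/8, 0) → W = -273/8
  (3, 0) → W = -21
  (49/11, 37/11) → W = -48
  (16/9, 11/9) → W = -167/9
  (48/7, 111/28) → W = -1899/28

p = 48/7, q = 111/28, minimum W = -1899/28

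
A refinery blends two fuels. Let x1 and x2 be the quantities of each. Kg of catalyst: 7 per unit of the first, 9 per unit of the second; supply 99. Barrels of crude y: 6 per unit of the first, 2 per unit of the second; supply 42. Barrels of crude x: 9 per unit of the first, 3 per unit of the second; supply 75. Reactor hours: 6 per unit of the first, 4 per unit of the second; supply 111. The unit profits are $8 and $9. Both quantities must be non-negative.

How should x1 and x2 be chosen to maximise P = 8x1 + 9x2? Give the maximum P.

Extreme points and P = 8x1 + 9x2:
  (0, 0) → P = 0
  (0, 11) → P = 99
  (7, 0) → P = 56
  (9/2, 15/2) → P = 207/2

The optimum lies where 7x1 + 9x2 = 99 and 6x1 + 2x2 = 42.
Solving simultaneously gives x1 = 9/2, x2 = 15/2.

x1 = 9/2, x2 = 15/2, maximum P = 207/2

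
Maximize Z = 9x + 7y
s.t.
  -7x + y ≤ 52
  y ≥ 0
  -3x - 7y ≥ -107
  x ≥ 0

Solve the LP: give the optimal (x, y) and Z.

x = 107/3, y = 0, maximum Z = 321

Corner points and Z = 9x + 7y:
  (107/3, 0) → Z = 321
  (0, 0) → Z = 0
  (0, 107/7) → Z = 107

At the optimal vertex, y = 0 and -3x - 7y = -107.
Solving simultaneously gives x = 107/3, y = 0.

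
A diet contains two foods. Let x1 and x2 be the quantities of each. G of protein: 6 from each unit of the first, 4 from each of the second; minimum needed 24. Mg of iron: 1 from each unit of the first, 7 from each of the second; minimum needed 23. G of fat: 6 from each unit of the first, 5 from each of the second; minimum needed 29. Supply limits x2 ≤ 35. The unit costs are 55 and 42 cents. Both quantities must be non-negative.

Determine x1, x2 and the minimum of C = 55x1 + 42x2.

x1 = 2/3, x2 = 5, minimum C = 740/3

Vertices and C = 55x1 + 42x2:
  (0, 6) → C = 252
  (0, 35) → C = 1470
  (23, 0) → C = 1265
  (2/3, 5) → C = 740/3
  (88/37, 109/37) → C = 9418/37
The feasible region is unbounded (it extends along (1, 0)), but C strictly increases along every unbounded feasible direction, so there is no improving ray and the minimum is attained at a vertex.

At the optimal vertex, 6x1 + 4x2 = 24 and 6x1 + 5x2 = 29.
Solving simultaneously gives x1 = 2/3, x2 = 5.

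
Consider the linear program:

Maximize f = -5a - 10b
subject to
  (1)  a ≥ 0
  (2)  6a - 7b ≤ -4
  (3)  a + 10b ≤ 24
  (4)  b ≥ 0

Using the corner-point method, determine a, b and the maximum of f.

Vertices and f = -5a - 10b:
  (0, 4/7) → f = -40/7
  (0, 12/5) → f = -24
  (128/67, 148/67) → f = -2120/67

The optimum lies where a = 0 and 6a - 7b = -4.
Solving simultaneously gives a = 0, b = 4/7.

a = 0, b = 4/7, maximum f = -40/7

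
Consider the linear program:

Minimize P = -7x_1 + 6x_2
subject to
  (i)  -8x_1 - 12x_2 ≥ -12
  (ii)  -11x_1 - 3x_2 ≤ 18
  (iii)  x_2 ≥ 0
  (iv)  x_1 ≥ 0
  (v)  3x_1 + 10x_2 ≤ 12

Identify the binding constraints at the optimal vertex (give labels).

(i) and (iii)

Corner points and P = -7x_1 + 6x_2:
  (3/2, 0) → P = -21/2
  (0, 1) → P = 6
  (0, 0) → P = 0

The minimum is at (3/2, 0). Substituting into each constraint, equality holds for (i) and (iii); the remaining constraints have slack.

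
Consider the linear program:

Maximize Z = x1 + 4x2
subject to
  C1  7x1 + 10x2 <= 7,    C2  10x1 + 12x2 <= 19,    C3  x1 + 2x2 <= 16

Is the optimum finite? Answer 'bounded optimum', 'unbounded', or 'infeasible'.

From the feasible point (53/8, -63/16), moving in the direction (-2, 1) keeps every constraint satisfied while Z increases without bound.

unbounded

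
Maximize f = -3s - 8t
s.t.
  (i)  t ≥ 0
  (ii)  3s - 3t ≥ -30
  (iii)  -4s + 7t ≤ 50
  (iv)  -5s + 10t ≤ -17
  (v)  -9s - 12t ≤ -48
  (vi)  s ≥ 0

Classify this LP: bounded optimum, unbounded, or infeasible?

bounded optimum

Extreme points and f = -3s - 8t:
  (16/3, 0) → f = -16
  (114/25, 29/50) → f = -458/25
The feasible region has finitely many vertices and no improving ray; the maximum is -16 at (16/3, 0).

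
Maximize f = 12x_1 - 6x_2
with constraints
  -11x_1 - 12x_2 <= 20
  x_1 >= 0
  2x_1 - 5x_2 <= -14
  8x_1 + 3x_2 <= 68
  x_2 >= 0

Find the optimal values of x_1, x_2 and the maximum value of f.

x_1 = 149/23, x_2 = 124/23, maximum f = 1044/23

Feasible corners and f = 12x_1 - 6x_2:
  (0, 14/5) → f = -84/5
  (0, 68/3) → f = -136
  (149/23, 124/23) → f = 1044/23

The binding constraints are 2x_1 - 5x_2 = -14 and 8x_1 + 3x_2 = 68.
Solving simultaneously gives x_1 = 149/23, x_2 = 124/23.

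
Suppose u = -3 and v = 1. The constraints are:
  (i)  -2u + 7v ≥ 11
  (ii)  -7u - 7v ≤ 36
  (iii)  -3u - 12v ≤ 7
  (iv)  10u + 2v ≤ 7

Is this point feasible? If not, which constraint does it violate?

(i): 13 ≥ 11 ✓
(ii): 14 ≤ 36 ✓
(iii): -3 ≤ 7 ✓
(iv): -28 ≤ 7 ✓

feasible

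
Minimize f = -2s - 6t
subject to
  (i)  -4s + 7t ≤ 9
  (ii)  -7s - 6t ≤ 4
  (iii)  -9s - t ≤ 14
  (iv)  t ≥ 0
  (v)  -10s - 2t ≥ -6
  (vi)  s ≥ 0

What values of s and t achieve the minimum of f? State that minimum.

s = 4/13, t = 19/13, minimum f = -122/13

Feasible corners and f = -2s - 6t:
  (4/13, 19/13) → f = -122/13
  (0, 9/7) → f = -54/7
  (3/5, 0) → f = -6/5
  (0, 0) → f = 0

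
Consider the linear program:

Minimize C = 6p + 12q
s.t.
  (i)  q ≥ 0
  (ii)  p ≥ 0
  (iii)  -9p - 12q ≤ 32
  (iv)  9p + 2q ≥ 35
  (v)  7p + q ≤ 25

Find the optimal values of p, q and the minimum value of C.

p = 3, q = 4, minimum C = 66

Vertices and C = 6p + 12q:
  (0, 35/2) → C = 210
  (0, 25) → C = 300
  (3, 4) → C = 66

The binding constraints are 9p + 2q = 35 and 7p + q = 25.
Solving simultaneously gives p = 3, q = 4.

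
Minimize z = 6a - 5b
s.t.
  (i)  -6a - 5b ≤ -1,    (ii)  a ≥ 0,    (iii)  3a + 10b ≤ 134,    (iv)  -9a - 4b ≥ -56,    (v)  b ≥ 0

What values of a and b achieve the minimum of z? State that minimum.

a = 0, b = 67/5, minimum z = -67

Corner points and z = 6a - 5b:
  (0, 1/5) → z = -1
  (1/6, 0) → z = 1
  (0, 67/5) → z = -67
  (4/13, 173/13) → z = -841/13
  (56/9, 0) → z = 112/3

The binding constraints are a = 0 and 3a + 10b = 134.
Solving simultaneously gives a = 0, b = 67/5.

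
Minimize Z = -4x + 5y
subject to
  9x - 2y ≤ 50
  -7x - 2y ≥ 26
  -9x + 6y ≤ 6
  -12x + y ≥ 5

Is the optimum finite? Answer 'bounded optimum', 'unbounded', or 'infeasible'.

unbounded

From the feasible point (-4, -43), moving in the direction (-2, -9) keeps every constraint satisfied while Z decreases without bound.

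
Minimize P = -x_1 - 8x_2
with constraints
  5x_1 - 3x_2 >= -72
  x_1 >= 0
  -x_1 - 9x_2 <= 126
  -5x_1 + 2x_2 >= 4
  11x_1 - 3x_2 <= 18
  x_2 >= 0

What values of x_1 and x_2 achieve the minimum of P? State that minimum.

Vertices and P = -x_1 - 8x_2:
  (0, 24) → P = -192
  (15, 49) → P = -407
  (0, 2) → P = -16
  (48/7, 134/7) → P = -160

At the optimal vertex, 5x_1 - 3x_2 = -72 and 11x_1 - 3x_2 = 18.
Solving simultaneously gives x_1 = 15, x_2 = 49.

x_1 = 15, x_2 = 49, minimum P = -407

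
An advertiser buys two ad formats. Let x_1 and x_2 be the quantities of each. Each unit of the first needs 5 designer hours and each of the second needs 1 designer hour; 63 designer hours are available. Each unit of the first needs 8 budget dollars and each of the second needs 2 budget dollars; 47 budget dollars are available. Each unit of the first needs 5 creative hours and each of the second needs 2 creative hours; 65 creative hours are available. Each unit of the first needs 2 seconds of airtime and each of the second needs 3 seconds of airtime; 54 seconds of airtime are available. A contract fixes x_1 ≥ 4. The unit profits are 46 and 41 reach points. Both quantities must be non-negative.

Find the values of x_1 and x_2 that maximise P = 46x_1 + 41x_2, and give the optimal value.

x_1 = 4, x_2 = 15/2, maximum P = 983/2

Vertices and P = 46x_1 + 41x_2:
  (47/8, 0) → P = 1081/4
  (4, 0) → P = 184
  (4, 15/2) → P = 983/2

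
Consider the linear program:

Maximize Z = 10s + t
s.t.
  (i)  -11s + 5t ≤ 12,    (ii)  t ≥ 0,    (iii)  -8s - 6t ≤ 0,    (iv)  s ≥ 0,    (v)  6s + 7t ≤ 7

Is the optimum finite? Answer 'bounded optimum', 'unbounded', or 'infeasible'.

Feasible corners and Z = 10s + t:
  (0, 0) → Z = 0
  (7/6, 0) → Z = 35/3
  (0, 1) → Z = 1
The feasible region has finitely many vertices and no improving ray; the maximum is 35/3 at (7/6, 0).

bounded optimum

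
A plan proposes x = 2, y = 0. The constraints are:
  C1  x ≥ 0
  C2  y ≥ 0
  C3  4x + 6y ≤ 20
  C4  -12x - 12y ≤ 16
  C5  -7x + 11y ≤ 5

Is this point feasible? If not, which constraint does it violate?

feasible

C1: 2 ≥ 0 ✓
C2: 0 ≥ 0 ✓
C3: 8 ≤ 20 ✓
C4: -24 ≤ 16 ✓
C5: -14 ≤ 5 ✓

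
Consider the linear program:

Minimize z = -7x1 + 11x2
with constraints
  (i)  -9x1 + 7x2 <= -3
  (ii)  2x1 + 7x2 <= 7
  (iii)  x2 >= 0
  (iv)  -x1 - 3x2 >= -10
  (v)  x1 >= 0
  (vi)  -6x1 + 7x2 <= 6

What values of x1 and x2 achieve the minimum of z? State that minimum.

Extreme points and z = -7x1 + 11x2:
  (10/11, 57/77) → z = 137/77
  (1/3, 0) → z = -7/3
  (7/2, 0) → z = -49/2

x1 = 7/2, x2 = 0, minimum z = -49/2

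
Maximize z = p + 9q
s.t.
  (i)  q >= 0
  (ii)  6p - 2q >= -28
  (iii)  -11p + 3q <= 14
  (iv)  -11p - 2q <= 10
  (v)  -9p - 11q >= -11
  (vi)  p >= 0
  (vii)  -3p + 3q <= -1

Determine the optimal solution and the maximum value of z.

Extreme points and z = p + 9q:
  (11/9, 0) → z = 11/9
  (1/3, 0) → z = 1/3
  (11/15, 2/5) → z = 13/3

At the optimal vertex, -9p - 11q = -11 and -3p + 3q = -1.
Solving simultaneously gives p = 11/15, q = 2/5.

p = 11/15, q = 2/5, maximum z = 13/3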